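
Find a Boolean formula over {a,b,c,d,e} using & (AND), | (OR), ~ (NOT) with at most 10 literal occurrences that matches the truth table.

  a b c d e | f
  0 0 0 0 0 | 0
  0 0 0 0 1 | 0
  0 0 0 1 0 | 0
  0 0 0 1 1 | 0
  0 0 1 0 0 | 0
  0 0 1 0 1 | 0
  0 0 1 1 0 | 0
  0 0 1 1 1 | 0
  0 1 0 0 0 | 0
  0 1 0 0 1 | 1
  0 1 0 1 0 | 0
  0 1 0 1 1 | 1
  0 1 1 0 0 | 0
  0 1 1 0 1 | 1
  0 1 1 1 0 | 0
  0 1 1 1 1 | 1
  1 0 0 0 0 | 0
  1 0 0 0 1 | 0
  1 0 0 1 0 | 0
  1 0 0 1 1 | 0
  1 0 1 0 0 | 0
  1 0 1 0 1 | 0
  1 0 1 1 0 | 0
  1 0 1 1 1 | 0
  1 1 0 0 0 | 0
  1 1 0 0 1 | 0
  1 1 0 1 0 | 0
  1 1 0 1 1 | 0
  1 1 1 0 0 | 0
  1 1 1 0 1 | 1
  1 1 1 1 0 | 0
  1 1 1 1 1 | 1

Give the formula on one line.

(((e & (~a | (~b | c))) | ((~b & c) & (b | a))) & b)

  ~a = 11111111111111110000000000000000
  ~b = 11111111000000001111111100000000
  (~b | c) = 11111111000011111111111100001111
  (~a | (~b | c)) = 11111111111111111111111100001111
  (e & (~a | (~b | c))) = 01010101010101010101010100000101
  (~b & c) = 00001111000000000000111100000000
  (b | a) = 00000000111111111111111111111111
  ((~b & c) & (b | a)) = 00000000000000000000111100000000
  ((e & (~a | (~b | c))) | ((~b & c) & (b | a))) = 01010101010101010101111100000101
  (((e & (~a | (~b | c))) | ((~b & c) & (b | a))) & b) = 00000000010101010000000000000101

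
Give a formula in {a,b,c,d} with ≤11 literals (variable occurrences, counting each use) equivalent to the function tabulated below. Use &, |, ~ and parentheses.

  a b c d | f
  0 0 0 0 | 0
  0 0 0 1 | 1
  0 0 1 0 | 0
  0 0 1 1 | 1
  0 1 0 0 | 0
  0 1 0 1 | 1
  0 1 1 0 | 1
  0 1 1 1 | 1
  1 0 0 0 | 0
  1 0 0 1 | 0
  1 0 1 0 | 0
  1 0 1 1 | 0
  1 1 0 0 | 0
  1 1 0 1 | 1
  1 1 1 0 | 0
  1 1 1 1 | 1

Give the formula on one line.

((~a & (c & b)) | (((~a | b) & (d | a)) & d))

  ~a = 1111111100000000
  (c & b) = 0000001100000011
  (~a & (c & b)) = 0000001100000000
  (~a | b) = 1111111100001111
  (d | a) = 0101010111111111
  ((~a | b) & (d | a)) = 0101010100001111
  (((~a | b) & (d | a)) & d) = 0101010100000101
  ((~a & (c & b)) | (((~a | b) & (d | a)) & d)) = 0101011100000101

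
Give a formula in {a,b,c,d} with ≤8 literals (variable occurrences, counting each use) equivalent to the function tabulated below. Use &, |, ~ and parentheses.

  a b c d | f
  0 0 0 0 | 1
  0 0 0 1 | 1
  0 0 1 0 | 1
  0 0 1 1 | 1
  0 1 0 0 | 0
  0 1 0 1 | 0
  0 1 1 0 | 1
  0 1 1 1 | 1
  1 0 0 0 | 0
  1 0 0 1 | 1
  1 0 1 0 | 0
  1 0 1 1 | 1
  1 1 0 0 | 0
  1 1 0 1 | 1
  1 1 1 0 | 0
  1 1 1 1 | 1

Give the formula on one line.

((d | ~a) & ((~b | a) | c))

  ~a = 1111111100000000
  (d | ~a) = 1111111101010101
  ~b = 1111000011110000
  (~b | a) = 1111000011111111
  ((~b | a) | c) = 1111001111111111
  ((d | ~a) & ((~b | a) | c)) = 1111001101010101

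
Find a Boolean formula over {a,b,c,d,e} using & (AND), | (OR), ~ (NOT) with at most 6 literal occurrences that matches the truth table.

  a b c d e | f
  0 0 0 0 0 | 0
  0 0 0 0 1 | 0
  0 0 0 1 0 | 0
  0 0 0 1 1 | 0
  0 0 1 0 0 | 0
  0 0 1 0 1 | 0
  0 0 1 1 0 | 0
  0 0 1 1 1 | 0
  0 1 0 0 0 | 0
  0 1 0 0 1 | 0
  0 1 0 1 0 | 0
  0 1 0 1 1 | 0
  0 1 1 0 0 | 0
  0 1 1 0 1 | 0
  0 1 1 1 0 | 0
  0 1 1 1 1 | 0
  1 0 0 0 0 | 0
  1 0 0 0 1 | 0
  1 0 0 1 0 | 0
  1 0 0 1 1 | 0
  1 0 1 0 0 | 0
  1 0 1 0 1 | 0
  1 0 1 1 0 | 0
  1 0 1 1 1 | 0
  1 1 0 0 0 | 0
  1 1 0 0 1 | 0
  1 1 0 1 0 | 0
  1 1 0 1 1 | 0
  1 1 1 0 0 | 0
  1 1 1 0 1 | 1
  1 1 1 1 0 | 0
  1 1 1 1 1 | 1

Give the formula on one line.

  (a & e) = 00000000000000000101010101010101
  ((a & e) & b) = 00000000000000000000000001010101
  (((a & e) & b) & c) = 00000000000000000000000000000101

(((a & e) & b) & c)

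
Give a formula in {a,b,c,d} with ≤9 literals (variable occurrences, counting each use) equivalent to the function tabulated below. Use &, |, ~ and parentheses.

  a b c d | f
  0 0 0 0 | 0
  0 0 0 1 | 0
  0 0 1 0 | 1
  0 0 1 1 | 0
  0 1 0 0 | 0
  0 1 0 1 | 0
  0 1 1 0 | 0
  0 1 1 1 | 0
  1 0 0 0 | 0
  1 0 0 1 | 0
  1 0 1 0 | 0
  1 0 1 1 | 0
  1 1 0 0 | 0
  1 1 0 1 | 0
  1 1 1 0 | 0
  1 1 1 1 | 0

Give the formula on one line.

  ~b = 1111000011110000
  (a | ~b) = 1111000011111111
  (a | d) = 0101010111111111
  ((a | d) | c) = 0111011111111111
  ~d = 1010101010101010
  ~a = 1111111100000000
  (~d & ~a) = 1010101000000000
  (((a | d) | c) & (~d & ~a)) = 0010001000000000
  ((a | ~b) & (((a | d) | c) & (~d & ~a))) = 0010000000000000

((a | ~b) & (((a | d) | c) & (~d & ~a)))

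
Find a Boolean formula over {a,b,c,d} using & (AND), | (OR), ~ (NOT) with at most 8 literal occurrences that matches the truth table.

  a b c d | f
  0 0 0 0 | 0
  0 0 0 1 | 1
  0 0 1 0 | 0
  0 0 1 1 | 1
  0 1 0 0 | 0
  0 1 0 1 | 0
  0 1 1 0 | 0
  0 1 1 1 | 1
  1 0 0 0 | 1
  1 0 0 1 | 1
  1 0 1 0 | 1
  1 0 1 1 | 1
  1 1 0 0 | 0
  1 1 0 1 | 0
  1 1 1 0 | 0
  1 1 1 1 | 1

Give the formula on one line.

(((c | ~b) & d) | (~b & a))

  ~b = 1111000011110000
  (c | ~b) = 1111001111110011
  ((c | ~b) & d) = 0101000101010001
  (~b & a) = 0000000011110000
  (((c | ~b) & d) | (~b & a)) = 0101000111110001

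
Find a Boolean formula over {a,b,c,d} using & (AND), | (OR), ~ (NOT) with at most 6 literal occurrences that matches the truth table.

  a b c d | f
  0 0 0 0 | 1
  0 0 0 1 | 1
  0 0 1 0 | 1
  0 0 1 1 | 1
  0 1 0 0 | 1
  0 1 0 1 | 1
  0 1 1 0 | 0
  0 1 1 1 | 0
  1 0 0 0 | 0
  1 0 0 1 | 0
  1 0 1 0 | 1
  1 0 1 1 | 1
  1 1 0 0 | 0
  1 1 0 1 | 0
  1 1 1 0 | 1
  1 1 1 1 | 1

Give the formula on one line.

((c | ~a) & ((~a & ~b) | (~c | a)))

  ~a = 1111111100000000
  (c | ~a) = 1111111100110011
  ~b = 1111000011110000
  (~a & ~b) = 1111000000000000
  ~c = 1100110011001100
  (~c | a) = 1100110011111111
  ((~a & ~b) | (~c | a)) = 1111110011111111
  ((c | ~a) & ((~a & ~b) | (~c | a))) = 1111110000110011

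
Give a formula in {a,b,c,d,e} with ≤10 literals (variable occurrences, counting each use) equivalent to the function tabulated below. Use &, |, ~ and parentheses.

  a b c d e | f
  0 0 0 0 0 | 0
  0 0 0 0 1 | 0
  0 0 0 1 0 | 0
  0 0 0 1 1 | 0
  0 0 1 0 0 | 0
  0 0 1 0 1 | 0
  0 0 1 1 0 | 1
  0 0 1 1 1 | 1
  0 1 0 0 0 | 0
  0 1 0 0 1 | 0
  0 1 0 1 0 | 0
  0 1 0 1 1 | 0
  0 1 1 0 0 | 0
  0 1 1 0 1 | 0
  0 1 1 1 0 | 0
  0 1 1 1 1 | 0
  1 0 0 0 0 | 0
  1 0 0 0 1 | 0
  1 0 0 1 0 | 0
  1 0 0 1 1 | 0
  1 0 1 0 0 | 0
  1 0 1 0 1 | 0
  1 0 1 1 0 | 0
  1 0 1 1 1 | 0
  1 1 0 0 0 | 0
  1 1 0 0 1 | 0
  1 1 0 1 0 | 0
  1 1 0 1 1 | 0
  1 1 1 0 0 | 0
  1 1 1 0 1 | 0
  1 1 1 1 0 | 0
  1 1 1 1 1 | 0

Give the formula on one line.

(((~b & c) & ~a) & (((~c & a) | d) & ~a))

  ~b = 11111111000000001111111100000000
  (~b & c) = 00001111000000000000111100000000
  ~a = 11111111111111110000000000000000
  ((~b & c) & ~a) = 00001111000000000000000000000000
  ~c = 11110000111100001111000011110000
  (~c & a) = 00000000000000001111000011110000
  ((~c & a) | d) = 00110011001100111111001111110011
  (((~c & a) | d) & ~a) = 00110011001100110000000000000000
  (((~b & c) & ~a) & (((~c & a) | d) & ~a)) = 00000011000000000000000000000000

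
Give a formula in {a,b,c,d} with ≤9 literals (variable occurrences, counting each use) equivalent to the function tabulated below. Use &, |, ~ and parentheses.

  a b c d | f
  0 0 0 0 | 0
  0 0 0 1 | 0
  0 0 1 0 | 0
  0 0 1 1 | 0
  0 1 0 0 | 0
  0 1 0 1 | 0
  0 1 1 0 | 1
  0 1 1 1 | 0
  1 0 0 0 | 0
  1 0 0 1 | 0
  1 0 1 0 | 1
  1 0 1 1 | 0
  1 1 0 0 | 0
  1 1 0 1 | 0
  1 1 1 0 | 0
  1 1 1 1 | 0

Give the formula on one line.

(((((c & d) | a) | b) & (~d & c)) & (~b | ~a))

  (c & d) = 0001000100010001
  ((c & d) | a) = 0001000111111111
  (((c & d) | a) | b) = 0001111111111111
  ~d = 1010101010101010
  (~d & c) = 0010001000100010
  ((((c & d) | a) | b) & (~d & c)) = 0000001000100010
  ~b = 1111000011110000
  ~a = 1111111100000000
  (~b | ~a) = 1111111111110000
  (((((c & d) | a) | b) & (~d & c)) & (~b | ~a)) = 0000001000100000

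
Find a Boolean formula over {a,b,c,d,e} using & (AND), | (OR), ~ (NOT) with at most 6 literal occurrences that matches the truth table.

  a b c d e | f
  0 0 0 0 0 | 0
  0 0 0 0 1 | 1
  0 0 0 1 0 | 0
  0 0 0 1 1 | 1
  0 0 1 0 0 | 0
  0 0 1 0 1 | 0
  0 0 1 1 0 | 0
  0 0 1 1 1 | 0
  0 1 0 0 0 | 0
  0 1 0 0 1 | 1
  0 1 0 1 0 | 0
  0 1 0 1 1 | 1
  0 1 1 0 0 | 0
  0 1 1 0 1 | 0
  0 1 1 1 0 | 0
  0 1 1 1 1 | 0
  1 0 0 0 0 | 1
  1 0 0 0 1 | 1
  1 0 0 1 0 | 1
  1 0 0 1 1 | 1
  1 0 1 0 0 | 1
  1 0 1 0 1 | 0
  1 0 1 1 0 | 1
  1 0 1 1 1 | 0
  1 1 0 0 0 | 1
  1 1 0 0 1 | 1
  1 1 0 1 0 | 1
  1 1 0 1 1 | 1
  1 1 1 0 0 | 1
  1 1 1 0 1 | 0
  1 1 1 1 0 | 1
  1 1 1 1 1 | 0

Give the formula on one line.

  ~c = 11110000111100001111000011110000
  (e | a) = 01010101010101011111111111111111
  (~c & (e | a)) = 01010000010100001111000011110000
  ~e = 10101010101010101010101010101010
  (a & ~e) = 00000000000000001010101010101010
  ((~c & (e | a)) | (a & ~e)) = 01010000010100001111101011111010

((~c & (e | a)) | (a & ~e))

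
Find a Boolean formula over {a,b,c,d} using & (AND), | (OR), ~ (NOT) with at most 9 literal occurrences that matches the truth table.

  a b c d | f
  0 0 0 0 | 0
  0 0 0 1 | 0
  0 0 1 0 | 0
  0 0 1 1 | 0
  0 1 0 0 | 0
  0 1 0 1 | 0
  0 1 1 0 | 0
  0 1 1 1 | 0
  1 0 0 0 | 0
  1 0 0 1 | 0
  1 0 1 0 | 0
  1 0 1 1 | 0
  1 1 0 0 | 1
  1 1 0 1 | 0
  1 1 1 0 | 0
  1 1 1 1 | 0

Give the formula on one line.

(((((a | c) & b) & (~d | c)) | (~a & c)) & (~d & ~c))

  (a | c) = 0011001111111111
  ((a | c) & b) = 0000001100001111
  ~d = 1010101010101010
  (~d | c) = 1011101110111011
  (((a | c) & b) & (~d | c)) = 0000001100001011
  ~a = 1111111100000000
  (~a & c) = 0011001100000000
  ((((a | c) & b) & (~d | c)) | (~a & c)) = 0011001100001011
  ~c = 1100110011001100
  (~d & ~c) = 1000100010001000
  (((((a | c) & b) & (~d | c)) | (~a & c)) & (~d & ~c)) = 0000000000001000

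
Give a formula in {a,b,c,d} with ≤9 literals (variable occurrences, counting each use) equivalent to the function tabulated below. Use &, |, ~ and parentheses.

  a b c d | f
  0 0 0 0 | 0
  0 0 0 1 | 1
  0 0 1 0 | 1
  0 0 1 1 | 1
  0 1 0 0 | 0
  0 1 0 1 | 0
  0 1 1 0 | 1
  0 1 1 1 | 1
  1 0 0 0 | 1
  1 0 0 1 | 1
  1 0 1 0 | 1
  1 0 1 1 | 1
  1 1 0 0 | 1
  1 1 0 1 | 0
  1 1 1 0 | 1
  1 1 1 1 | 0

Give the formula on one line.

(((a | c) & ~d) | ((~d & c) | ((~a & c) | (~b & d))))

  (a | c) = 0011001111111111
  ~d = 1010101010101010
  ((a | c) & ~d) = 0010001010101010
  (~d & c) = 0010001000100010
  ~a = 1111111100000000
  (~a & c) = 0011001100000000
  ~b = 1111000011110000
  (~b & d) = 0101000001010000
  ((~a & c) | (~b & d)) = 0111001101010000
  ((~d & c) | ((~a & c) | (~b & d))) = 0111001101110010
  (((a | c) & ~d) | ((~d & c) | ((~a & c) | (~b & d)))) = 0111001111111010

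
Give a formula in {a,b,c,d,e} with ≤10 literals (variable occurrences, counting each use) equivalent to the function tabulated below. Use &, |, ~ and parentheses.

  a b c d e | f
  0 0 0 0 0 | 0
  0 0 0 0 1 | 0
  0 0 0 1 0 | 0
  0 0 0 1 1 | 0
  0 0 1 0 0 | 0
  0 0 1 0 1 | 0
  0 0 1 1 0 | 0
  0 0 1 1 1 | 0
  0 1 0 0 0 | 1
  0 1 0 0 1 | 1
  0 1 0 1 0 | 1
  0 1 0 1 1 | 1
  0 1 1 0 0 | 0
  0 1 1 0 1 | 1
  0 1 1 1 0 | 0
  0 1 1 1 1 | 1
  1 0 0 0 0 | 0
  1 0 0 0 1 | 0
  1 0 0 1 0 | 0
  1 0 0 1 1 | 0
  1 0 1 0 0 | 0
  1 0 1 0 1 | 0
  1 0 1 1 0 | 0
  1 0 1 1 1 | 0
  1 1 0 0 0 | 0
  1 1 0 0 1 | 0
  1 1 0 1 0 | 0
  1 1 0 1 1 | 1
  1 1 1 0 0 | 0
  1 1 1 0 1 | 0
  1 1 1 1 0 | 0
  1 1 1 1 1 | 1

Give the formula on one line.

(((e & (b & (d | ~a))) | (~a & b)) & ((~a & ~c) | e))

  ~a = 11111111111111110000000000000000
  (d | ~a) = 11111111111111110011001100110011
  (b & (d | ~a)) = 00000000111111110000000000110011
  (e & (b & (d | ~a))) = 00000000010101010000000000010001
  (~a & b) = 00000000111111110000000000000000
  ((e & (b & (d | ~a))) | (~a & b)) = 00000000111111110000000000010001
  ~c = 11110000111100001111000011110000
  (~a & ~c) = 11110000111100000000000000000000
  ((~a & ~c) | e) = 11110101111101010101010101010101
  (((e & (b & (d | ~a))) | (~a & b)) & ((~a & ~c) | e)) = 00000000111101010000000000010001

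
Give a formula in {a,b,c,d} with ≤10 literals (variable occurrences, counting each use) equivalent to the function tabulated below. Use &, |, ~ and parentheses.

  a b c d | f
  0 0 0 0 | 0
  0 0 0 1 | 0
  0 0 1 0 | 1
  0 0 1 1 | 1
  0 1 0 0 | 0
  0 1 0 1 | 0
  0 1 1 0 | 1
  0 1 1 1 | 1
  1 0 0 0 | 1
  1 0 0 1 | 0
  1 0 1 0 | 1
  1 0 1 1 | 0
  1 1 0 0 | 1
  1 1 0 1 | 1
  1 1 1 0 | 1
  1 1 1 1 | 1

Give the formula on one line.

  ~d = 1010101010101010
  (b | ~d) = 1010111110101111
  ~a = 1111111100000000
  (d | c) = 0111011101110111
  (~a & (d | c)) = 0111011100000000
  ((b | ~d) | (~a & (d | c))) = 1111111110101111
  (c | a) = 0011001111111111
  (((b | ~d) | (~a & (d | c))) & (c | a)) = 0011001110101111

(((b | ~d) | (~a & (d | c))) & (c | a))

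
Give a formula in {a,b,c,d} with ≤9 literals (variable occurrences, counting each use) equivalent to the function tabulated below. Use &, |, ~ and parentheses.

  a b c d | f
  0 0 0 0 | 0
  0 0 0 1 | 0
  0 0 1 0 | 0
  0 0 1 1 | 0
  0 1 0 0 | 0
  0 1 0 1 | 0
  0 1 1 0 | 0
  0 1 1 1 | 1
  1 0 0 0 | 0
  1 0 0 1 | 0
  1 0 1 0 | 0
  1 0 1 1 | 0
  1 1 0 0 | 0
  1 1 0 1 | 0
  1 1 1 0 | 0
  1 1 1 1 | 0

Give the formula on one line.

  ~b = 1111000011110000
  (~b & c) = 0011000000110000
  ~a = 1111111100000000
  ~d = 1010101010101010
  (~a | ~d) = 1111111110101010
  (d & (~a | ~d)) = 0101010100000000
  ((~b & c) | (d & (~a | ~d))) = 0111010100110000
  (a | c) = 0011001111111111
  ((a | c) & b) = 0000001100001111
  (((~b & c) | (d & (~a | ~d))) & ((a | c) & b)) = 0000000100000000

(((~b & c) | (d & (~a | ~d))) & ((a | c) & b))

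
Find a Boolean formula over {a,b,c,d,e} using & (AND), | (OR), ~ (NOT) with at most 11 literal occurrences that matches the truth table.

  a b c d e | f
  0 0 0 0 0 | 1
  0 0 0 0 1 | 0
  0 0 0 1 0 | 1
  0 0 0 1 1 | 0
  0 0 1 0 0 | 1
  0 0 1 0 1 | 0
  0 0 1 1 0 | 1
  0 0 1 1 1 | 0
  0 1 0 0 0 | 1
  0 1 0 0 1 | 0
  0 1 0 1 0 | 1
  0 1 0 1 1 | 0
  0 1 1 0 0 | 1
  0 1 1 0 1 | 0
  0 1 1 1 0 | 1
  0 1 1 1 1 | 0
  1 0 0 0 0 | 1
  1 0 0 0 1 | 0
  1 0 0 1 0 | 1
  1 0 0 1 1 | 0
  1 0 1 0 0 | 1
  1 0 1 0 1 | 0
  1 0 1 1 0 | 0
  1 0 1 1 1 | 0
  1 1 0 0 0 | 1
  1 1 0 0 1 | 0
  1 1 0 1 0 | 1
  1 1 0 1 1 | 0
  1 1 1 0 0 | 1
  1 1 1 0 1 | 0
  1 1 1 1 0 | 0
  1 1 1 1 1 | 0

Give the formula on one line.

  ~d = 11001100110011001100110011001100
  (~d | e) = 11011101110111011101110111011101
  ~a = 11111111111111110000000000000000
  ~c = 11110000111100001111000011110000
  (~a | ~c) = 11111111111111111111000011110000
  ~b = 11111111000000001111111100000000
  (d | ~b) = 11111111001100111111111100110011
  ((~a | ~c) & (d | ~b)) = 11111111001100111111000000110000
  (((~a | ~c) & (d | ~b)) | ~d) = 11111111111111111111110011111100
  ((~d | e) | (((~a | ~c) & (d | ~b)) | ~d)) = 11111111111111111111110111111101
  ~e = 10101010101010101010101010101010
  (((~d | e) | (((~a | ~c) & (d | ~b)) | ~d)) & ~e) = 10101010101010101010100010101000

(((~d | e) | (((~a | ~c) & (d | ~b)) | ~d)) & ~e)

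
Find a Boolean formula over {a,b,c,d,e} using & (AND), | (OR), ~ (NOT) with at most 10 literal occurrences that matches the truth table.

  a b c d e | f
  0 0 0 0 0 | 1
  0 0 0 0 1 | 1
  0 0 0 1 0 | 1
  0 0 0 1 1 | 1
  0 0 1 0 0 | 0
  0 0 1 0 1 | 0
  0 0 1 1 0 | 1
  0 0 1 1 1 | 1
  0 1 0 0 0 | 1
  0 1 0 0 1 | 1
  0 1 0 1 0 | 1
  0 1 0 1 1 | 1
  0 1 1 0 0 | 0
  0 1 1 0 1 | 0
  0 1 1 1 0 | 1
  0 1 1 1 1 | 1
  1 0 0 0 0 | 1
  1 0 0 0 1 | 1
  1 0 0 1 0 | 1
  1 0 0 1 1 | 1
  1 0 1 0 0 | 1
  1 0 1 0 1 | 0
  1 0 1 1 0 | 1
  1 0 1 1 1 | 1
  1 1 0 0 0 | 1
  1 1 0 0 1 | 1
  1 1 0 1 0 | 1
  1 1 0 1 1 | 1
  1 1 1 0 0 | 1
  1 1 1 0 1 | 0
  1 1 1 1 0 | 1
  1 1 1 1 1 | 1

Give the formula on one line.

(((~d & ~c) | d) | (((c & a) & (~d & ~e)) | ~c))

  ~d = 11001100110011001100110011001100
  ~c = 11110000111100001111000011110000
  (~d & ~c) = 11000000110000001100000011000000
  ((~d & ~c) | d) = 11110011111100111111001111110011
  (c & a) = 00000000000000000000111100001111
  ~e = 10101010101010101010101010101010
  (~d & ~e) = 10001000100010001000100010001000
  ((c & a) & (~d & ~e)) = 00000000000000000000100000001000
  (((c & a) & (~d & ~e)) | ~c) = 11110000111100001111100011111000
  (((~d & ~c) | d) | (((c & a) & (~d & ~e)) | ~c)) = 11110011111100111111101111111011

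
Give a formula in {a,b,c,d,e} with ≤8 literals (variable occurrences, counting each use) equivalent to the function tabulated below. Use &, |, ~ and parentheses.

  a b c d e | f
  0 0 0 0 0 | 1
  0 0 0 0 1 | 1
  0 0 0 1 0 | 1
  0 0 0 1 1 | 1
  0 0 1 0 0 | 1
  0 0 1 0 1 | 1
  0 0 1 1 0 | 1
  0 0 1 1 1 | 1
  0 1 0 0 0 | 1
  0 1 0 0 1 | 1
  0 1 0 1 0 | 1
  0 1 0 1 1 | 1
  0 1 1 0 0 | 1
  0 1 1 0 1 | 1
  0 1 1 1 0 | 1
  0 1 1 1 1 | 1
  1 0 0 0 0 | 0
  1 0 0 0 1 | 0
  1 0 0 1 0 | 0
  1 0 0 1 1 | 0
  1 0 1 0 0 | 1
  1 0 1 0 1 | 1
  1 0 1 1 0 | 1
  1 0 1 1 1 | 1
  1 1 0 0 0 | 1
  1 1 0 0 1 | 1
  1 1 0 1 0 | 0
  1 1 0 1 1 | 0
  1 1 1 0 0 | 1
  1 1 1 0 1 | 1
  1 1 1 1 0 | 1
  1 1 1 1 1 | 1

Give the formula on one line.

(((~d & c) | ((~c & a) & (~d & b))) | (c | ~a))

  ~d = 11001100110011001100110011001100
  (~d & c) = 00001100000011000000110000001100
  ~c = 11110000111100001111000011110000
  (~c & a) = 00000000000000001111000011110000
  (~d & b) = 00000000110011000000000011001100
  ((~c & a) & (~d & b)) = 00000000000000000000000011000000
  ((~d & c) | ((~c & a) & (~d & b))) = 00001100000011000000110011001100
  ~a = 11111111111111110000000000000000
  (c | ~a) = 11111111111111110000111100001111
  (((~d & c) | ((~c & a) & (~d & b))) | (c | ~a)) = 11111111111111110000111111001111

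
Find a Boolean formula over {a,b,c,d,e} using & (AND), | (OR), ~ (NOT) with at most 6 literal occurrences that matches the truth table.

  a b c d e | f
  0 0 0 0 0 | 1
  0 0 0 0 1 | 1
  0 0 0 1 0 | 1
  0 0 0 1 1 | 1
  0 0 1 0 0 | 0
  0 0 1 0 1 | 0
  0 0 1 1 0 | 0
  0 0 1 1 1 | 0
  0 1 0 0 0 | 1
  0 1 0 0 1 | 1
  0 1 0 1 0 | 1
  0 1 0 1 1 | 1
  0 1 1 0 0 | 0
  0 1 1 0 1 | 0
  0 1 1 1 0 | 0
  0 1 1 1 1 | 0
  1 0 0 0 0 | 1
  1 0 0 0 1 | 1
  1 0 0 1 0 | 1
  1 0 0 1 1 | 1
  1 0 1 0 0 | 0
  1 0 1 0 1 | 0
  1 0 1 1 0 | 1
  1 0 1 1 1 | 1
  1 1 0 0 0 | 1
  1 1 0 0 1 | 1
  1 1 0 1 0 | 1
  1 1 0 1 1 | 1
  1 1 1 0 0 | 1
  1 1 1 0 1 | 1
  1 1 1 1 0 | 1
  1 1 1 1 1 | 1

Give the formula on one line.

  (b | d) = 00110011111111110011001111111111
  ((b | d) & a) = 00000000000000000011001111111111
  ~c = 11110000111100001111000011110000
  (((b | d) & a) | ~c) = 11110000111100001111001111111111

(((b | d) & a) | ~c)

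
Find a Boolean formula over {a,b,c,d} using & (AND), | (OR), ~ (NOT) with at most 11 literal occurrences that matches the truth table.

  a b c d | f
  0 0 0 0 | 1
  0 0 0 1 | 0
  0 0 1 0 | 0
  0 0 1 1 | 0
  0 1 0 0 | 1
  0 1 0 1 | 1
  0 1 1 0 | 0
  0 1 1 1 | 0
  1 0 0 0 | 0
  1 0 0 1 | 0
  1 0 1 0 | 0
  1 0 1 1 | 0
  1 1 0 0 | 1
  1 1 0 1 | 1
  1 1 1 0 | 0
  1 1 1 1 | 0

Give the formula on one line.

((((~d & ~a) | b) & (~c | ~a)) & (~c & (~d | b)))

  ~d = 1010101010101010
  ~a = 1111111100000000
  (~d & ~a) = 1010101000000000
  ((~d & ~a) | b) = 1010111100001111
  ~c = 1100110011001100
  (~c | ~a) = 1111111111001100
  (((~d & ~a) | b) & (~c | ~a)) = 1010111100001100
  (~d | b) = 1010111110101111
  (~c & (~d | b)) = 1000110010001100
  ((((~d & ~a) | b) & (~c | ~a)) & (~c & (~d | b))) = 1000110000001100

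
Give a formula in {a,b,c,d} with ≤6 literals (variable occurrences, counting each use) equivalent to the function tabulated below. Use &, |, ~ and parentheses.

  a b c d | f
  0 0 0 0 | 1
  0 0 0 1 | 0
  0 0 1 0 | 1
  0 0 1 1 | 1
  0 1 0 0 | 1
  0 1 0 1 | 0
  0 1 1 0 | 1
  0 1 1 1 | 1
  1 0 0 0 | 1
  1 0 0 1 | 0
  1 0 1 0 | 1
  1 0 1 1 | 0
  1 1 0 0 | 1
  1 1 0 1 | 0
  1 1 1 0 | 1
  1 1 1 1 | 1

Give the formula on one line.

  ~d = 1010101010101010
  ~a = 1111111100000000
  ~c = 1100110011001100
  (~c | b) = 1100111111001111
  (~a | (~c | b)) = 1111111111001111
  (c & (~a | (~c | b))) = 0011001100000011
  (~d | (c & (~a | (~c | b)))) = 1011101110101011

(~d | (c & (~a | (~c | b))))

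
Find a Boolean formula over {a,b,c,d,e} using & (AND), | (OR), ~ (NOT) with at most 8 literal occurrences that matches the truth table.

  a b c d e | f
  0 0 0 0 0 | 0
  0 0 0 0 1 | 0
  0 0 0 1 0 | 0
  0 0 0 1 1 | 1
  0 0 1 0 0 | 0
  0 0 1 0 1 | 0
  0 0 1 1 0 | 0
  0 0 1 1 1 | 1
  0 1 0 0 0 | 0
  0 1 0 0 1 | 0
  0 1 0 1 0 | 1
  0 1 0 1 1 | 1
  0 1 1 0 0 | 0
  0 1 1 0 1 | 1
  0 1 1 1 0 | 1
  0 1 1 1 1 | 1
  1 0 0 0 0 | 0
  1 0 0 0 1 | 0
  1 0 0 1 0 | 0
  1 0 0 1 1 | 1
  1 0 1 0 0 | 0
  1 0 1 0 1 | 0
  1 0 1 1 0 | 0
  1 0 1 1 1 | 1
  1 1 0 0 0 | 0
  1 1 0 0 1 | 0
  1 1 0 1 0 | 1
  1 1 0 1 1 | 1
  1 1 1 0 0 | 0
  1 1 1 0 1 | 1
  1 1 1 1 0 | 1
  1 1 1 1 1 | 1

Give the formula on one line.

((((c & e) & (~d & (c & b))) | d) & (e | b))

  (c & e) = 00000101000001010000010100000101
  ~d = 11001100110011001100110011001100
  (c & b) = 00000000000011110000000000001111
  (~d & (c & b)) = 00000000000011000000000000001100
  ((c & e) & (~d & (c & b))) = 00000000000001000000000000000100
  (((c & e) & (~d & (c & b))) | d) = 00110011001101110011001100110111
  (e | b) = 01010101111111110101010111111111
  ((((c & e) & (~d & (c & b))) | d) & (e | b)) = 00010001001101110001000100110111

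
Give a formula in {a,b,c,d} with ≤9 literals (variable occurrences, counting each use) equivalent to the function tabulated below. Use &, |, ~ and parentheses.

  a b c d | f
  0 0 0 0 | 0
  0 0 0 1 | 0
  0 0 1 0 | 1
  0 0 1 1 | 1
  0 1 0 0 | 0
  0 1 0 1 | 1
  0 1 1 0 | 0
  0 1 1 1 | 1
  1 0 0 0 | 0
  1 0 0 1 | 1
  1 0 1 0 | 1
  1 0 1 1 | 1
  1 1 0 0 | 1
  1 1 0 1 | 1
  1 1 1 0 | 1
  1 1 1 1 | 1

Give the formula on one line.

  (c | d) = 0111011101110111
  (a & b) = 0000000000001111
  ((c | d) | (a & b)) = 0111011101111111
  ~b = 1111000011110000
  (~b & c) = 0011000000110000
  (b & d) = 0000010100000101
  ((b & d) | a) = 0000010111111111
  ((~b & c) | ((b & d) | a)) = 0011010111111111
  (((c | d) | (a & b)) & ((~b & c) | ((b & d) | a))) = 0011010101111111

(((c | d) | (a & b)) & ((~b & c) | ((b & d) | a)))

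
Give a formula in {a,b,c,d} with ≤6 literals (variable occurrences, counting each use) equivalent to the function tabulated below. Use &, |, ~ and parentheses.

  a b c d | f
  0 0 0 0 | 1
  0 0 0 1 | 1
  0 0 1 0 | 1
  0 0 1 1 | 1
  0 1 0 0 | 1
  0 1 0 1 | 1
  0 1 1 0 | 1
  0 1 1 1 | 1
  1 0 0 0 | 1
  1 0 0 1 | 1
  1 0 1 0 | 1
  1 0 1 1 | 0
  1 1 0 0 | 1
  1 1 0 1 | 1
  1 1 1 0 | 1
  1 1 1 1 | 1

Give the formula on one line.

((~d | b) | ((d & ~c) | ~a))

  ~d = 1010101010101010
  (~d | b) = 1010111110101111
  ~c = 1100110011001100
  (d & ~c) = 0100010001000100
  ~a = 1111111100000000
  ((d & ~c) | ~a) = 1111111101000100
  ((~d | b) | ((d & ~c) | ~a)) = 1111111111101111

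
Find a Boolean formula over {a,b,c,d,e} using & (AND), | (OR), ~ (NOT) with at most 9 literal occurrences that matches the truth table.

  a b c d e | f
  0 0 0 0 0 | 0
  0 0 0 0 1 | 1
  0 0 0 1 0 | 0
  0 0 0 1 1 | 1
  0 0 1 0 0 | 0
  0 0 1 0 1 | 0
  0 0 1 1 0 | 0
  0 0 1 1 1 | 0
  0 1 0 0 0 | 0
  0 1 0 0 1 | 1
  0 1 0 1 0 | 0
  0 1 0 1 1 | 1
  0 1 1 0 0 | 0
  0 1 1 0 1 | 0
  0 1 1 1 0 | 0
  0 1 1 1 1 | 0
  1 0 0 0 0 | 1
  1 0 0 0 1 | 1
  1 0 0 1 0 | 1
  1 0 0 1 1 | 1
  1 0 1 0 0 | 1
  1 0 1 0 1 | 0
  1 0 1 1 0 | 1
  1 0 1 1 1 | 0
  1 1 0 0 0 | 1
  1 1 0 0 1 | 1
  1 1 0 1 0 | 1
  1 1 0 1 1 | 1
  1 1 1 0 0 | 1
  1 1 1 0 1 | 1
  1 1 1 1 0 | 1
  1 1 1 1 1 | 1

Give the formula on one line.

(((e | c) & (~a & ~c)) | (((~c | ~e) | b) & a))

  (e | c) = 01011111010111110101111101011111
  ~a = 11111111111111110000000000000000
  ~c = 11110000111100001111000011110000
  (~a & ~c) = 11110000111100000000000000000000
  ((e | c) & (~a & ~c)) = 01010000010100000000000000000000
  ~e = 10101010101010101010101010101010
  (~c | ~e) = 11111010111110101111101011111010
  ((~c | ~e) | b) = 11111010111111111111101011111111
  (((~c | ~e) | b) & a) = 00000000000000001111101011111111
  (((e | c) & (~a & ~c)) | (((~c | ~e) | b) & a)) = 01010000010100001111101011111111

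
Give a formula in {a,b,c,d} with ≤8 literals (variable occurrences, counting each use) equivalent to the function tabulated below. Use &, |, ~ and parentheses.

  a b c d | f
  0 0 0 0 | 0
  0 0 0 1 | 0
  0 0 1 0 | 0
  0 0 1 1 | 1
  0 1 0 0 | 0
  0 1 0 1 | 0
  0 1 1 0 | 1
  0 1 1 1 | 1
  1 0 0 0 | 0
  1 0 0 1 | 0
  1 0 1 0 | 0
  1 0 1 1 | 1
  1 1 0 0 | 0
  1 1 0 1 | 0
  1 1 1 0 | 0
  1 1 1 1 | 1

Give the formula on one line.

  (b | d) = 0101111101011111
  ~c = 1100110011001100
  ((b | d) | ~c) = 1101111111011111
  (c & ((b | d) | ~c)) = 0001001100010011
  (d & c) = 0001000100010001
  ~a = 1111111100000000
  (c & ~a) = 0011001100000000
  ((d & c) | (c & ~a)) = 0011001100010001
  ((c & ((b | d) | ~c)) & ((d & c) | (c & ~a))) = 0001001100010001

((c & ((b | d) | ~c)) & ((d & c) | (c & ~a)))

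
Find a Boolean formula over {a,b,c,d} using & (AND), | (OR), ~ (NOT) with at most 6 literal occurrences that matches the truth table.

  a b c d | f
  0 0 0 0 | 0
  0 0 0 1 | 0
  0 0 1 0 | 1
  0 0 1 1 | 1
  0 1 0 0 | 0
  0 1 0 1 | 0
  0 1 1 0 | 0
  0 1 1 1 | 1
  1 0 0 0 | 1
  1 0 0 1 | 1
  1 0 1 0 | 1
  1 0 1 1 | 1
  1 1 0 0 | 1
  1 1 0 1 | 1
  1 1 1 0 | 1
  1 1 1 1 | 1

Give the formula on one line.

  ~b = 1111000011110000
  (c & ~b) = 0011000000110000
  (d & c) = 0001000100010001
  ((c & ~b) | (d & c)) = 0011000100110001
  (((c & ~b) | (d & c)) | a) = 0011000111111111

(((c & ~b) | (d & c)) | a)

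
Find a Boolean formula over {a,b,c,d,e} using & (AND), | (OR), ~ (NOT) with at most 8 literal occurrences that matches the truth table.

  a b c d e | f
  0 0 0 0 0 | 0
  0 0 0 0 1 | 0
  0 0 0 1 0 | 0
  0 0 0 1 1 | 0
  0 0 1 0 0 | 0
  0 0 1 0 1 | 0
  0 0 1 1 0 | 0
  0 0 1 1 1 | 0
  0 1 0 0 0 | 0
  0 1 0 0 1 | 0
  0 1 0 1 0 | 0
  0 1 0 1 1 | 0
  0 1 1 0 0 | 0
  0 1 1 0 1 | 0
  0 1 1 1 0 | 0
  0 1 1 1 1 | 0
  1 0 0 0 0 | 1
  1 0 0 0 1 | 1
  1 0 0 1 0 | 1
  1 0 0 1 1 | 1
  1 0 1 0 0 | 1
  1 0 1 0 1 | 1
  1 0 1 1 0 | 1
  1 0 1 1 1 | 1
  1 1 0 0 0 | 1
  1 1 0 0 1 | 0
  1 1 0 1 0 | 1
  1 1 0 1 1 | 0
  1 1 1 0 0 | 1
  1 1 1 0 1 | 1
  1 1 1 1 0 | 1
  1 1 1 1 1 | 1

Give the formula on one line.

  ~b = 11111111000000001111111100000000
  ~e = 10101010101010101010101010101010
  (c & a) = 00000000000000000000111100001111
  (~e | (c & a)) = 10101010101010101010111110101111
  (~b | (~e | (c & a))) = 11111111101010101111111110101111
  (a & (~b | (~e | (c & a)))) = 00000000000000001111111110101111

(a & (~b | (~e | (c & a))))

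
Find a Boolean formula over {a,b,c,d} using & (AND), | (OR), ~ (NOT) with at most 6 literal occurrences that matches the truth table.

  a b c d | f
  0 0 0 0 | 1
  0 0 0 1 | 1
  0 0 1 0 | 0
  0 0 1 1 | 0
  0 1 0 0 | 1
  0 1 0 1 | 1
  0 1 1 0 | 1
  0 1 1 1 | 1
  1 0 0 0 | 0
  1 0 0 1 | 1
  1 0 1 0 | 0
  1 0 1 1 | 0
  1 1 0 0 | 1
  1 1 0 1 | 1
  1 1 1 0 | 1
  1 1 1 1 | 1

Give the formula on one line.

  (b & c) = 0000001100000011
  ~a = 1111111100000000
  (~a | b) = 1111111100001111
  (d | (~a | b)) = 1111111101011111
  ~c = 1100110011001100
  ((d | (~a | b)) & ~c) = 1100110001001100
  ((b & c) | ((d | (~a | b)) & ~c)) = 1100111101001111

((b & c) | ((d | (~a | b)) & ~c))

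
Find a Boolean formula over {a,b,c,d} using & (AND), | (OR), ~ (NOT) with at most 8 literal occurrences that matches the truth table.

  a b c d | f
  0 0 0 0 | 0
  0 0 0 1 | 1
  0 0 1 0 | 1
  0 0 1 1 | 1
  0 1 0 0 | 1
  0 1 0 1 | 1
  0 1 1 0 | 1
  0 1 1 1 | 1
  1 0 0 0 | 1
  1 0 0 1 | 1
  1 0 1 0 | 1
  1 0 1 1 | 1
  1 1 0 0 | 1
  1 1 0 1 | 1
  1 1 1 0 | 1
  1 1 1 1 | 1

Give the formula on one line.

((b | (a | c)) | ((~b & d) | b))

  (a | c) = 0011001111111111
  (b | (a | c)) = 0011111111111111
  ~b = 1111000011110000
  (~b & d) = 0101000001010000
  ((~b & d) | b) = 0101111101011111
  ((b | (a | c)) | ((~b & d) | b)) = 0111111111111111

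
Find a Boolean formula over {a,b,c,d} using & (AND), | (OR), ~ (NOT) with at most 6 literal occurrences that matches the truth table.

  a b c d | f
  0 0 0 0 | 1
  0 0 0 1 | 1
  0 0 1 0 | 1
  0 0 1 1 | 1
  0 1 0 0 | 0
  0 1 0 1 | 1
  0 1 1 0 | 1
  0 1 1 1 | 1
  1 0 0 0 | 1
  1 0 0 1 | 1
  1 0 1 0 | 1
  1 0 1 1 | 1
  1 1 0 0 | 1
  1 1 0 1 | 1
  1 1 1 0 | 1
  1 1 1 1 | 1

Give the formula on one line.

  ~b = 1111000011110000
  (a | ~b) = 1111000011111111
  (c | (a | ~b)) = 1111001111111111
  (d | (c | (a | ~b))) = 1111011111111111

(d | (c | (a | ~b)))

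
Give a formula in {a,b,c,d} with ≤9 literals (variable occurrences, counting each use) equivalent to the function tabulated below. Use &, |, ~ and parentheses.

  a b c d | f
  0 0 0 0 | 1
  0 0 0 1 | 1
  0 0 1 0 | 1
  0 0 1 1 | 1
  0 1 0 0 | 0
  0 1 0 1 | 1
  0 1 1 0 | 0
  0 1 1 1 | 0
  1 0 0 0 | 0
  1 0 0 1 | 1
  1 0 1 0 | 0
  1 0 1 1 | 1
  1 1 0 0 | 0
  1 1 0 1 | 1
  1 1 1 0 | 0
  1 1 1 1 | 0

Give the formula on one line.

  ~b = 1111000011110000
  ~a = 1111111100000000
  (~b & ~a) = 1111000000000000
  (d | (~b & ~a)) = 1111010101010101
  ~c = 1100110011001100
  (c & ~b) = 0011000000110000
  (~c | (c & ~b)) = 1111110011111100
  ((d | (~b & ~a)) & (~c | (c & ~b))) = 1111010001010100

((d | (~b & ~a)) & (~c | (c & ~b)))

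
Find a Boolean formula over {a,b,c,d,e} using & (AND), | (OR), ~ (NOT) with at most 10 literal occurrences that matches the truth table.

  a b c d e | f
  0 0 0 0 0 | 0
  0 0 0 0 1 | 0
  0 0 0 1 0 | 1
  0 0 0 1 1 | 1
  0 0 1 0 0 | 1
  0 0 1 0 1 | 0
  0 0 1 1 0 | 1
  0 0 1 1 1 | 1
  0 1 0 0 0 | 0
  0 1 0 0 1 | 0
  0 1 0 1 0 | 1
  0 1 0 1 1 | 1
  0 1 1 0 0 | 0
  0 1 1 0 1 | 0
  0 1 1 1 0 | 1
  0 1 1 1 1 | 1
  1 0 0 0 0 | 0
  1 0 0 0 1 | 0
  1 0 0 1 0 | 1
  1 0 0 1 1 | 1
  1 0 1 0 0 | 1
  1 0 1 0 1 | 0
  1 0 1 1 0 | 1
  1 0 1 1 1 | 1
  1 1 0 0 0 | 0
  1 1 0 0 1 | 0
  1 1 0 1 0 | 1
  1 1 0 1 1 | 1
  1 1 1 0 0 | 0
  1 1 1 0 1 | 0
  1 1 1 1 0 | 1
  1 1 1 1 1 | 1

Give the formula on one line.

  (c | b) = 00001111111111110000111111111111
  ~c = 11110000111100001111000011110000
  (a & ~c) = 00000000000000001111000011110000
  ~b = 11111111000000001111111100000000
  ((a & ~c) & ~b) = 00000000000000001111000000000000
  ~e = 10101010101010101010101010101010
  ~d = 11001100110011001100110011001100
  (~e & ~d) = 10001000100010001000100010001000
  (~b & (~e & ~d)) = 10001000000000001000100000000000
  (((a & ~c) & ~b) | (~b & (~e & ~d))) = 10001000000000001111100000000000
  ((c | b) & (((a & ~c) & ~b) | (~b & (~e & ~d)))) = 00001000000000000000100000000000
  (d | ((c | b) & (((a & ~c) & ~b) | (~b & (~e & ~d))))) = 00111011001100110011101100110011

(d | ((c | b) & (((a & ~c) & ~b) | (~b & (~e & ~d)))))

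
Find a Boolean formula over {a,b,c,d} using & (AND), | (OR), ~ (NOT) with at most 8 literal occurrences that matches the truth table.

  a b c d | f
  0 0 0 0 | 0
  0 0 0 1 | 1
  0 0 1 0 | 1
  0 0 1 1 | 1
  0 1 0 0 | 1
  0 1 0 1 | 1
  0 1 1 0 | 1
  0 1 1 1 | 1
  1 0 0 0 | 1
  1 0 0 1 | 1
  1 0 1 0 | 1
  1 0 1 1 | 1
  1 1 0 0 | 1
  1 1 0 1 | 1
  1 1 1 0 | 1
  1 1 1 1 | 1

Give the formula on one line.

((~d & ((b | (a & (d | c))) | c)) | (d | a))

  ~d = 1010101010101010
  (d | c) = 0111011101110111
  (a & (d | c)) = 0000000001110111
  (b | (a & (d | c))) = 0000111101111111
  ((b | (a & (d | c))) | c) = 0011111101111111
  (~d & ((b | (a & (d | c))) | c)) = 0010101000101010
  (d | a) = 0101010111111111
  ((~d & ((b | (a & (d | c))) | c)) | (d | a)) = 0111111111111111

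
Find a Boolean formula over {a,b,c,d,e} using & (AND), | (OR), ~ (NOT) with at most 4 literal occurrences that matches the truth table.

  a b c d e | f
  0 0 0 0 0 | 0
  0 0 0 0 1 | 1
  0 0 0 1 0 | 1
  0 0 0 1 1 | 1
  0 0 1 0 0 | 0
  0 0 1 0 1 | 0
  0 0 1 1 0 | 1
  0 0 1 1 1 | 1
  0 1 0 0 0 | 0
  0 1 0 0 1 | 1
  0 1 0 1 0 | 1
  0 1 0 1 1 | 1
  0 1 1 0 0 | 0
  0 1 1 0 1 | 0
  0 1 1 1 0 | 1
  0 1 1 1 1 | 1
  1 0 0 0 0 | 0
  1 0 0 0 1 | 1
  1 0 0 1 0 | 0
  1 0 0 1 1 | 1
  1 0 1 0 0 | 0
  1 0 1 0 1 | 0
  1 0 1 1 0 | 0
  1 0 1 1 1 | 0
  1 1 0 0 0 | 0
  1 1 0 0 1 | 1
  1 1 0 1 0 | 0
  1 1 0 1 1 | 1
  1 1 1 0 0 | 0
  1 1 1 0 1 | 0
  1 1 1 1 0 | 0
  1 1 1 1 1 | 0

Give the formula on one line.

  ~c = 11110000111100001111000011110000
  (e & ~c) = 01010000010100000101000001010000
  ~a = 11111111111111110000000000000000
  (~a & d) = 00110011001100110000000000000000
  ((e & ~c) | (~a & d)) = 01110011011100110101000001010000

((e & ~c) | (~a & d))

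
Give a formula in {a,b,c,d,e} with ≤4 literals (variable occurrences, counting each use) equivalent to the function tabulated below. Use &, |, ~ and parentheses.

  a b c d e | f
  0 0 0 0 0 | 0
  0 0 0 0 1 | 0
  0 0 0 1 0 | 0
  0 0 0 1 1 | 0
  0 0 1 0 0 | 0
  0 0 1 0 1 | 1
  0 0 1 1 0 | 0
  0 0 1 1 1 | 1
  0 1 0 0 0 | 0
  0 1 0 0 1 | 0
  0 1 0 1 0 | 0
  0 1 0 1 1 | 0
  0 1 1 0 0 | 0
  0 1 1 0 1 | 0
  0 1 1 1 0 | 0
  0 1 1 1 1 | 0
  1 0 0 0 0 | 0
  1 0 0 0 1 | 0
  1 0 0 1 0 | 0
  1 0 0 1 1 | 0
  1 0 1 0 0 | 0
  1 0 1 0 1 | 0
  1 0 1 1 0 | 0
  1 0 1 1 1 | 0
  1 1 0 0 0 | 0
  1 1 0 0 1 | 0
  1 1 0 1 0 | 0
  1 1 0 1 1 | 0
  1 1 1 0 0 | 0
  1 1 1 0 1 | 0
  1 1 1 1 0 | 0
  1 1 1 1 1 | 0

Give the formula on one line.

(((e & ~a) & c) & ~b)

  ~a = 11111111111111110000000000000000
  (e & ~a) = 01010101010101010000000000000000
  ((e & ~a) & c) = 00000101000001010000000000000000
  ~b = 11111111000000001111111100000000
  (((e & ~a) & c) & ~b) = 00000101000000000000000000000000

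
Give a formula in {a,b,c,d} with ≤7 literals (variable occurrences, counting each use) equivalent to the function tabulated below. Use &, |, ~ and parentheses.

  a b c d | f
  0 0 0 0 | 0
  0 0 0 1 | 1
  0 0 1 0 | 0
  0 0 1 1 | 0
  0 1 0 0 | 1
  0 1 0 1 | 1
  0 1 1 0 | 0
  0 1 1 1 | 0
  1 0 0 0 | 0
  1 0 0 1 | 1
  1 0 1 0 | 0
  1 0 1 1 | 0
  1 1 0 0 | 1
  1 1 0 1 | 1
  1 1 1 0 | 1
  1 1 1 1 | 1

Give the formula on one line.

  (b & a) = 0000000000001111
  ~c = 1100110011001100
  ((b & a) | ~c) = 1100110011001111
  (b | d) = 0101111101011111
  (((b & a) | ~c) & (b | d)) = 0100110001001111

(((b & a) | ~c) & (b | d))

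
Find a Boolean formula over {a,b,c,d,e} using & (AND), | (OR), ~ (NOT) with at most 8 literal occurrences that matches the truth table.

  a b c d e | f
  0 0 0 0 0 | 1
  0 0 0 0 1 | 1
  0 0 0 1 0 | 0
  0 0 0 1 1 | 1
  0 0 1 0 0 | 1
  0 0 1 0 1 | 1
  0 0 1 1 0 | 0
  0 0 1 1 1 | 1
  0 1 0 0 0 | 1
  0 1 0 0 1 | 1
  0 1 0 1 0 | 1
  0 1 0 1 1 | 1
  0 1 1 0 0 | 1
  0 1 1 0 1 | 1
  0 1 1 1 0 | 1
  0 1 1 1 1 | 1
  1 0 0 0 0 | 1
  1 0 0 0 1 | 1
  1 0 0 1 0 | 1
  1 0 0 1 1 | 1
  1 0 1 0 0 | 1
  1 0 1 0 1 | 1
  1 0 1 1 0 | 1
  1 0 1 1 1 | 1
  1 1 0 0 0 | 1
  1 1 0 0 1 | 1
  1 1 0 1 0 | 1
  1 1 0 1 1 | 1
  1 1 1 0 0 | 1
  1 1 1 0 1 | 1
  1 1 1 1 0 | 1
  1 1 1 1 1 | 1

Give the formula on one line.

((b | (~b & ((a & ~e) | e))) | ~d)

  ~b = 11111111000000001111111100000000
  ~e = 10101010101010101010101010101010
  (a & ~e) = 00000000000000001010101010101010
  ((a & ~e) | e) = 01010101010101011111111111111111
  (~b & ((a & ~e) | e)) = 01010101000000001111111100000000
  (b | (~b & ((a & ~e) | e))) = 01010101111111111111111111111111
  ~d = 11001100110011001100110011001100
  ((b | (~b & ((a & ~e) | e))) | ~d) = 11011101111111111111111111111111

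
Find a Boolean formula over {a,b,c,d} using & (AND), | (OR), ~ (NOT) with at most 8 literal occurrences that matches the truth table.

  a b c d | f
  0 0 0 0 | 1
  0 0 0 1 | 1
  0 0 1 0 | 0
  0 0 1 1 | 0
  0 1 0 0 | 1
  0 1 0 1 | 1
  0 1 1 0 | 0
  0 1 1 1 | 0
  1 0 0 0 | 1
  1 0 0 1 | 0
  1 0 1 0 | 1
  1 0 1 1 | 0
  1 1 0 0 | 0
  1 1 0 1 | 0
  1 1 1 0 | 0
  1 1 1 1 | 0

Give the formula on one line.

  ~c = 1100110011001100
  ~a = 1111111100000000
  (~c & ~a) = 1100110000000000
  ~b = 1111000011110000
  (~b & a) = 0000000011110000
  ((~c & ~a) | (~b & a)) = 1100110011110000
  ~d = 1010101010101010
  (~d | b) = 1010111110101111
  ((~d | b) | ~a) = 1111111110101111
  (((~c & ~a) | (~b & a)) & ((~d | b) | ~a)) = 1100110010100000

(((~c & ~a) | (~b & a)) & ((~d | b) | ~a))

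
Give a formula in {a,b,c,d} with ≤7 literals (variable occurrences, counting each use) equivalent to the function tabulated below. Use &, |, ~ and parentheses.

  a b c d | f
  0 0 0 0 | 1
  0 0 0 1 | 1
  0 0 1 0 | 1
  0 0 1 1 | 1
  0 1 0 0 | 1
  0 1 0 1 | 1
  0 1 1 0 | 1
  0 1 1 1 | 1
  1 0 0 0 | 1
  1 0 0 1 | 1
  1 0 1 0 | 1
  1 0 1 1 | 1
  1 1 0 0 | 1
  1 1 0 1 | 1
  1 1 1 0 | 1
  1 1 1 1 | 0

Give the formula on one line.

  ~c = 1100110011001100
  (a & ~c) = 0000000011001100
  ~d = 1010101010101010
  ((a & ~c) | ~d) = 1010101011101110
  ~a = 1111111100000000
  (((a & ~c) | ~d) | ~a) = 1111111111101110
  ~b = 1111000011110000
  ((((a & ~c) | ~d) | ~a) | ~b) = 1111111111111110

((((a & ~c) | ~d) | ~a) | ~b)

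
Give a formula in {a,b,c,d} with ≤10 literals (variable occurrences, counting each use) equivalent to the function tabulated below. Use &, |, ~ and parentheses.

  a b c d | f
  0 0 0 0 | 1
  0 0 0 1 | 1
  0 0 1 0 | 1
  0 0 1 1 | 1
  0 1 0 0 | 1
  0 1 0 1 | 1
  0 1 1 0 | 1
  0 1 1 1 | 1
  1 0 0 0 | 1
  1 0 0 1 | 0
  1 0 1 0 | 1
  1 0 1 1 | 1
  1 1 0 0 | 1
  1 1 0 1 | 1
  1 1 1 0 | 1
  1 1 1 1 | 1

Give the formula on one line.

(((d & (~c | a)) & c) | (~d | (~a | b)))

  ~c = 1100110011001100
  (~c | a) = 1100110011111111
  (d & (~c | a)) = 0100010001010101
  ((d & (~c | a)) & c) = 0000000000010001
  ~d = 1010101010101010
  ~a = 1111111100000000
  (~a | b) = 1111111100001111
  (~d | (~a | b)) = 1111111110101111
  (((d & (~c | a)) & c) | (~d | (~a | b))) = 1111111110111111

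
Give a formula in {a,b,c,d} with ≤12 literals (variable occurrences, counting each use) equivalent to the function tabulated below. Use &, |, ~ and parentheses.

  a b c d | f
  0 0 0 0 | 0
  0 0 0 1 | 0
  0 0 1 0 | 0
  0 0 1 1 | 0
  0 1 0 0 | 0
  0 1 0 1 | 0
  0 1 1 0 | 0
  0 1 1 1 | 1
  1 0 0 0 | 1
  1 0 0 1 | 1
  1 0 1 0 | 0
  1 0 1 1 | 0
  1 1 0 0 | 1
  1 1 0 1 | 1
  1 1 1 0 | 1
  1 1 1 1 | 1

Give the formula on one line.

((a & ~c) | ((c & (d | (b & a))) & (b | (~a & ~d))))

  ~c = 1100110011001100
  (a & ~c) = 0000000011001100
  (b & a) = 0000000000001111
  (d | (b & a)) = 0101010101011111
  (c & (d | (b & a))) = 0001000100010011
  ~a = 1111111100000000
  ~d = 1010101010101010
  (~a & ~d) = 1010101000000000
  (b | (~a & ~d)) = 1010111100001111
  ((c & (d | (b & a))) & (b | (~a & ~d))) = 0000000100000011
  ((a & ~c) | ((c & (d | (b & a))) & (b | (~a & ~d)))) = 0000000111001111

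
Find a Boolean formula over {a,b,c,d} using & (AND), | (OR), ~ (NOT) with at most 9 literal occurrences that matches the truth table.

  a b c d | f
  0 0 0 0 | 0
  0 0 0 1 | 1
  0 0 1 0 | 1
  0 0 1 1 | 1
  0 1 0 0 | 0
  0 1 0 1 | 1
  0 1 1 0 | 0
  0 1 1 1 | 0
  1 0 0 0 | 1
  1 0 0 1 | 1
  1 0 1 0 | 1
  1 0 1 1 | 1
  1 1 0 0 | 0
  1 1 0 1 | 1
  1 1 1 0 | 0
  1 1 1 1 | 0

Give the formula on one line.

((~b & (a | (c & (~a | ~d)))) | ((d & (~c | a)) & ~c))

  ~b = 1111000011110000
  ~a = 1111111100000000
  ~d = 1010101010101010
  (~a | ~d) = 1111111110101010
  (c & (~a | ~d)) = 0011001100100010
  (a | (c & (~a | ~d))) = 0011001111111111
  (~b & (a | (c & (~a | ~d)))) = 0011000011110000
  ~c = 1100110011001100
  (~c | a) = 1100110011111111
  (d & (~c | a)) = 0100010001010101
  ((d & (~c | a)) & ~c) = 0100010001000100
  ((~b & (a | (c & (~a | ~d)))) | ((d & (~c | a)) & ~c)) = 0111010011110100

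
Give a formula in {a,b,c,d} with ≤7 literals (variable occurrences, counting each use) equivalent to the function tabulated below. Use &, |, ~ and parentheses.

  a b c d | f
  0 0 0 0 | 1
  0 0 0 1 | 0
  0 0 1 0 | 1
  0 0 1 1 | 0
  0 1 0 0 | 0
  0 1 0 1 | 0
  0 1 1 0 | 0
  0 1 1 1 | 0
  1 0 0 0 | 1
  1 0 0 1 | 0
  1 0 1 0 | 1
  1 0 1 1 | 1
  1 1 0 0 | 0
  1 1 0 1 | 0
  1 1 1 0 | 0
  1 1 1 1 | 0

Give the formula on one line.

((~d & ~b) | (((d & a) & ~b) & (c | ~a)))

  ~d = 1010101010101010
  ~b = 1111000011110000
  (~d & ~b) = 1010000010100000
  (d & a) = 0000000001010101
  ((d & a) & ~b) = 0000000001010000
  ~a = 1111111100000000
  (c | ~a) = 1111111100110011
  (((d & a) & ~b) & (c | ~a)) = 0000000000010000
  ((~d & ~b) | (((d & a) & ~b) & (c | ~a))) = 1010000010110000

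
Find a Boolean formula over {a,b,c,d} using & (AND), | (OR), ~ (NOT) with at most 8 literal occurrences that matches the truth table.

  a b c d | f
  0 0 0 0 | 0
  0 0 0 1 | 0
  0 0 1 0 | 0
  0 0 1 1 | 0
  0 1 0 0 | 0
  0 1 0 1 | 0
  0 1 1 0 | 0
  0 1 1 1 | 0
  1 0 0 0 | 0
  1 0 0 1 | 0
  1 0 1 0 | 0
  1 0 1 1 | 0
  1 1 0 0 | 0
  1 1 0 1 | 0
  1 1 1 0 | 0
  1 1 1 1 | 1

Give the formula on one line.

(((c & d) & (c & b)) & (a & (b | c)))

  (c & d) = 0001000100010001
  (c & b) = 0000001100000011
  ((c & d) & (c & b)) = 0000000100000001
  (b | c) = 0011111100111111
  (a & (b | c)) = 0000000000111111
  (((c & d) & (c & b)) & (a & (b | c))) = 0000000000000001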